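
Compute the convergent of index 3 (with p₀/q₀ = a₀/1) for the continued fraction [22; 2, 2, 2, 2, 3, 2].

269/12

Using pₖ = aₖpₖ₋₁ + pₖ₋₂, qₖ = aₖqₖ₋₁ + qₖ₋₂ (with p₋₁=1, p₋₂=0, q₋₁=0, q₋₂=1):
  k=0: a=22, p=22, q=1
  k=1: a=2, p=45, q=2
  k=2: a=2, p=112, q=5
  k=3: a=2, p=269, q=12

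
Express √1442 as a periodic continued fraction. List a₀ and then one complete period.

a₀ = ⌊√1442⌋ = 37.

[37; 1, 36, 1, 74]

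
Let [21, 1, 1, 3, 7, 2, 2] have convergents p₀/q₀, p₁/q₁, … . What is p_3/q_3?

Using pₖ = aₖpₖ₋₁ + pₖ₋₂, qₖ = aₖqₖ₋₁ + qₖ₋₂ (with p₋₁=1, p₋₂=0, q₋₁=0, q₋₂=1):
  k=0: a=21, p=21, q=1
  k=1: a=1, p=22, q=1
  k=2: a=1, p=43, q=2
  k=3: a=3, p=151, q=7

151/7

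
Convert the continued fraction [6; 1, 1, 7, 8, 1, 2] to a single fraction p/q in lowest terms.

Using pₖ = aₖpₖ₋₁ + pₖ₋₂ and qₖ = aₖqₖ₋₁ + qₖ₋₂:
  k=0: a=6, p=6, q=1
  k=1: a=1, p=7, q=1
  k=2: a=1, p=13, q=2
  k=3: a=7, p=98, q=15
  k=4: a=8, p=797, q=122
  k=5: a=1, p=895, q=137
  k=6: a=2, p=2587, q=396

2587/396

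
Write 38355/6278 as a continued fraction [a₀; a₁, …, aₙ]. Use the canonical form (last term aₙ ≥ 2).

[6; 9, 7, 4, 3, 7]

38355 = 6·6278 + 687
6278 = 9·687 + 95
687 = 7·95 + 22
95 = 4·22 + 7
22 = 3·7 + 1
7 = 7·1 + 0  (stop)
So 38355/6278 = [6; 9, 7, 4, 3, 7].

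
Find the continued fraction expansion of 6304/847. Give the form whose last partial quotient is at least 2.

6304 = 7*847 + 375
847 = 2*375 + 97
375 = 3*97 + 84
97 = 1*84 + 13
84 = 6*13 + 6
13 = 2*6 + 1
6 = 6*1 + 0  (stop)
So 6304/847 = [7; 2, 3, 1, 6, 2, 6].

[7; 2, 3, 1, 6, 2, 6]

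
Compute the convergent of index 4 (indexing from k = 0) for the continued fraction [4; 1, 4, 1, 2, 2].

Using pₖ = aₖpₖ₋₁ + pₖ₋₂, qₖ = aₖqₖ₋₁ + qₖ₋₂ (with p₋₁=1, p₋₂=0, q₋₁=0, q₋₂=1):
  k=0: a=4, p=4, q=1
  k=1: a=1, p=5, q=1
  k=2: a=4, p=24, q=5
  k=3: a=1, p=29, q=6
  k=4: a=2, p=82, q=17

82/17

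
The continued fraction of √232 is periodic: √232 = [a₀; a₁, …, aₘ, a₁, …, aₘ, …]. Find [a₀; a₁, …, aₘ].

a₀ = ⌊√232⌋ = 15.
With m₀=0, d₀=1 and mₖ₊₁ = dₖaₖ − mₖ, dₖ₊₁ = (n − mₖ₊₁²)/dₖ, aₖ₊₁ = ⌊(a₀+mₖ₊₁)/dₖ₊₁⌋:
  k=1: m=15, d=7, a=4
  k=2: m=13, d=9, a=3
  k=3: m=14, d=4, a=7
  k=4: m=14, d=9, a=3
  k=5: m=13, d=7, a=4
  k=6: m=15, d=1, a=30
d=1 and a=2a₀=30 at k=6, so the next step gives (m, d) = (15, 7) again — its k=1 value — and the period has length 6.

[15; 4, 3, 7, 3, 4, 30]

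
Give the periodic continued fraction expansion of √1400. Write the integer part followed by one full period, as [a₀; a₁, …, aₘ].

a₀ = ⌊√1400⌋ = 37.
With m₀=0, d₀=1 and mₖ₊₁ = dₖaₖ − mₖ, dₖ₊₁ = (n − mₖ₊₁²)/dₖ, aₖ₊₁ = ⌊(a₀+mₖ₊₁)/dₖ₊₁⌋:
  k=1: m=37, d=31, a=2
  k=2: m=25, d=25, a=2
  k=3: m=25, d=31, a=2
  k=4: m=37, d=1, a=74
d=1 and a=2a₀=74 at k=4, so the next step gives (m, d) = (37, 31) again — its k=1 value — and the period has length 4.

[37; 2, 2, 2, 74]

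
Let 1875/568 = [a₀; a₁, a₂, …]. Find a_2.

1875 = 3·568 + 171   →  a_0 = 3
568 = 3·171 + 55   →  a_1 = 3
171 = 3·55 + 6   →  a_2 = 3

3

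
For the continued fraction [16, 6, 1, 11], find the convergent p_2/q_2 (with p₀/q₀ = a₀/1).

113/7

Using pₖ = aₖpₖ₋₁ + pₖ₋₂, qₖ = aₖqₖ₋₁ + qₖ₋₂ (with p₋₁=1, p₋₂=0, q₋₁=0, q₋₂=1):
  k=0: a=16, p=16, q=1
  k=1: a=6, p=97, q=6
  k=2: a=1, p=113, q=7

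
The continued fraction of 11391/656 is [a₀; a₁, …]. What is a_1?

11391 = 17·656 + 239   →  a_0 = 17
656 = 2·239 + 178   →  a_1 = 2

2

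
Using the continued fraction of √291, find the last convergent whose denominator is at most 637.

9877/579

√291 = [17; 17, 34, …] (period length 2).
Convergents:
  p_0/q_0 = 17/1
  p_1/q_1 = 290/17
  p_2/q_2 = 9877/579
  p_3/q_3 = 168199/9860
q_2 = 579 ≤ 637 < 9860 = q_3, so the answer is 9877/579.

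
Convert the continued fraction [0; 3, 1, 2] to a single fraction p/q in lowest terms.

3/11

Using pₖ = aₖpₖ₋₁ + pₖ₋₂ and qₖ = aₖqₖ₋₁ + qₖ₋₂:
  k=0: a=0, p=0, q=1
  k=1: a=3, p=1, q=3
  k=2: a=1, p=1, q=4
  k=3: a=2, p=3, q=11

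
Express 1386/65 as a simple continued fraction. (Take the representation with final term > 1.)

[21; 3, 10, 2]

1386 = 21·65 + 21
65 = 3·21 + 2
21 = 10·2 + 1
2 = 2·1 + 0  (stop)
So 1386/65 = [21; 3, 10, 2].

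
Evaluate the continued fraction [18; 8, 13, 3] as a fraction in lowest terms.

5854/323

Fold from the inside: start with 3/1.
  13 + 1/3 = 40/3
  8 + 3/40 = 323/40
  18 + 40/323 = 5854/323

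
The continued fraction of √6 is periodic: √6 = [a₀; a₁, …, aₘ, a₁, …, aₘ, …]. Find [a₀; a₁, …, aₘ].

a₀ = ⌊√6⌋ = 2.
With m₀=0, d₀=1 and mₖ₊₁ = dₖaₖ − mₖ, dₖ₊₁ = (n − mₖ₊₁²)/dₖ, aₖ₊₁ = ⌊(a₀+mₖ₊₁)/dₖ₊₁⌋:
  k=1: m=2, d=2, a=2
  k=2: m=2, d=1, a=4
d=1 and a=2a₀=4 at k=2, so the next step gives (m, d) = (2, 2) again — its k=1 value — and the period has length 2.

[2; 2, 4]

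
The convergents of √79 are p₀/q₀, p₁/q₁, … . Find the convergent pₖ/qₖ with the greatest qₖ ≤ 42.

80/9

√79 = [8; 1, 7, 1, 16, …] (period length 4).
Convergents:
  p_0/q_0 = 8/1
  p_1/q_1 = 9/1
  p_2/q_2 = 71/8
  p_3/q_3 = 80/9
  p_4/q_4 = 1351/152
q_3 = 9 ≤ 42 < 152 = q_4, so the answer is 80/9.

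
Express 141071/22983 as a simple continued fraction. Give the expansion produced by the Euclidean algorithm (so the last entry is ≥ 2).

[6; 7, 4, 9, 12, 7]

141071 = 6×22983 + 3173
22983 = 7×3173 + 772
3173 = 4×772 + 85
772 = 9×85 + 7
85 = 12×7 + 1
7 = 7×1 + 0  (stop)
So 141071/22983 = [6; 7, 4, 9, 12, 7].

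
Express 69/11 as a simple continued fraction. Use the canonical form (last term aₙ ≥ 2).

69 = 6×11 + 3
11 = 3×3 + 2
3 = 1×2 + 1
2 = 2×1 + 0  (stop)
So 69/11 = [6; 3, 1, 2].

[6; 3, 1, 2]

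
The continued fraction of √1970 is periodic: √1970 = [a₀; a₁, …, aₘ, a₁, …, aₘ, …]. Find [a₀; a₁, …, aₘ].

[44; 2, 1, 1, 2, 88]

a₀ = ⌊√1970⌋ = 44.
With m₀=0, d₀=1 and mₖ₊₁ = dₖaₖ − mₖ, dₖ₊₁ = (n − mₖ₊₁²)/dₖ, aₖ₊₁ = ⌊(a₀+mₖ₊₁)/dₖ₊₁⌋:
  k=1: m=44, d=34, a=2
  k=2: m=24, d=41, a=1
  k=3: m=17, d=41, a=1
  k=4: m=24, d=34, a=2
  k=5: m=44, d=1, a=88
d=1 and a=2a₀=88 at k=5, so the next step gives (m, d) = (44, 34) again — its k=1 value — and the period has length 5.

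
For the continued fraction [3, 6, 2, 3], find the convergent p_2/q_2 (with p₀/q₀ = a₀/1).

41/13

Using pₖ = aₖpₖ₋₁ + pₖ₋₂, qₖ = aₖqₖ₋₁ + qₖ₋₂ (with p₋₁=1, p₋₂=0, q₋₁=0, q₋₂=1):
  k=0: a=3, p=3, q=1
  k=1: a=6, p=19, q=6
  k=2: a=2, p=41, q=13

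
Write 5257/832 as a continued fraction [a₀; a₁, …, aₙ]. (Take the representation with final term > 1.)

5257 = 6·832 + 265
832 = 3·265 + 37
265 = 7·37 + 6
37 = 6·6 + 1
6 = 6·1 + 0  (stop)
So 5257/832 = [6; 3, 7, 6, 6].

[6; 3, 7, 6, 6]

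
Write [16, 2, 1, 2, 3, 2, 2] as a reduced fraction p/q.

Fold from the inside: start with 2/1.
  2 + 1/2 = 5/2
  3 + 2/5 = 17/5
  2 + 5/17 = 39/17
  1 + 17/39 = 56/39
  2 + 39/56 = 151/56
  16 + 56/151 = 2472/151

2472/151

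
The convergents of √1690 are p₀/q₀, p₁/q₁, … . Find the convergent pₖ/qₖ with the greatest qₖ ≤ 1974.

27379/666

√1690 = [41; 9, 8, 9, 82, …] (period length 4).
Convergents:
  p_0/q_0 = 41/1
  p_1/q_1 = 370/9
  p_2/q_2 = 3001/73
  p_3/q_3 = 27379/666
  p_4/q_4 = 2248079/54685
q_3 = 666 ≤ 1974 < 54685 = q_4, so the answer is 27379/666.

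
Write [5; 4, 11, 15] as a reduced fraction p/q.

3561/679

Fold from the inside: start with 15/1.
  11 + 1/15 = 166/15
  4 + 15/166 = 679/166
  5 + 166/679 = 3561/679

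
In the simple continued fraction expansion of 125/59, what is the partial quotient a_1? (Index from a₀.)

8

125 = 2·59 + 7   →  a_0 = 2
59 = 8·7 + 3   →  a_1 = 8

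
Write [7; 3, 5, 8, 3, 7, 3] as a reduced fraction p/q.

68676/9391

Fold from the inside: start with 3/1.
  7 + 1/3 = 22/3
  3 + 3/22 = 69/22
  8 + 22/69 = 574/69
  5 + 69/574 = 2939/574
  3 + 574/2939 = 9391/2939
  7 + 2939/9391 = 68676/9391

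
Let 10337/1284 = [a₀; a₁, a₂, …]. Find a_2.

1

10337 = 8·1284 + 65   →  a_0 = 8
1284 = 19·65 + 49   →  a_1 = 19
65 = 1·49 + 16   →  a_2 = 1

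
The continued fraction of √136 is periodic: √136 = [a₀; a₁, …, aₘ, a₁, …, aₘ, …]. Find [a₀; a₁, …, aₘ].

a₀ = ⌊√136⌋ = 11.

[11; 1, 1, 1, 22]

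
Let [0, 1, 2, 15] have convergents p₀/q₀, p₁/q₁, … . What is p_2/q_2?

Using pₖ = aₖpₖ₋₁ + pₖ₋₂, qₖ = aₖqₖ₋₁ + qₖ₋₂ (with p₋₁=1, p₋₂=0, q₋₁=0, q₋₂=1):
  k=0: a=0, p=0, q=1
  k=1: a=1, p=1, q=1
  k=2: a=2, p=2, q=3

2/3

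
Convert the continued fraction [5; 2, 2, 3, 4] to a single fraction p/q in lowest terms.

Fold from the inside: start with 4/1.
  3 + 1/4 = 13/4
  2 + 4/13 = 30/13
  2 + 13/30 = 73/30
  5 + 30/73 = 395/73

395/73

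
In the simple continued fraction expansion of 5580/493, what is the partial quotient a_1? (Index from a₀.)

5580 = 11·493 + 157   →  a_0 = 11
493 = 3·157 + 22   →  a_1 = 3

3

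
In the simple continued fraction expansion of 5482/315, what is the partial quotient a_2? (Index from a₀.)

5482 = 17·315 + 127   →  a_0 = 17
315 = 2·127 + 61   →  a_1 = 2
127 = 2·61 + 5   →  a_2 = 2

2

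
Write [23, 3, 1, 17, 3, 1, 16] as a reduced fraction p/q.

112198/4825

Using pₖ = aₖpₖ₋₁ + pₖ₋₂ and qₖ = aₖqₖ₋₁ + qₖ₋₂:
  k=0: a=23, p=23, q=1
  k=1: a=3, p=70, q=3
  k=2: a=1, p=93, q=4
  k=3: a=17, p=1651, q=71
  k=4: a=3, p=5046, q=217
  k=5: a=1, p=6697, q=288
  k=6: a=16, p=112198, q=4825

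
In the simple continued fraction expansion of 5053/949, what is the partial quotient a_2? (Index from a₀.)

12

5053 = 5·949 + 308   →  a_0 = 5
949 = 3·308 + 25   →  a_1 = 3
308 = 12·25 + 8   →  a_2 = 12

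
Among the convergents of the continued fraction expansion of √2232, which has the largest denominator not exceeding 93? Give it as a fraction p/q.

1937/41

√2232 = [47; 4, 10, 4, 94, …] (period length 4).
Convergents:
  p_0/q_0 = 47/1
  p_1/q_1 = 189/4
  p_2/q_2 = 1937/41
  p_3/q_3 = 7937/168
q_2 = 41 ≤ 93 < 168 = q_3, so the answer is 1937/41.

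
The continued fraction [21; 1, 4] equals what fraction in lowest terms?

Using pₖ = aₖpₖ₋₁ + pₖ₋₂ and qₖ = aₖqₖ₋₁ + qₖ₋₂:
  k=0: a=21, p=21, q=1
  k=1: a=1, p=22, q=1
  k=2: a=4, p=109, q=5

109/5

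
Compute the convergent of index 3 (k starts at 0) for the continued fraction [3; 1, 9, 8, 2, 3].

Using pₖ = aₖpₖ₋₁ + pₖ₋₂, qₖ = aₖqₖ₋₁ + qₖ₋₂ (with p₋₁=1, p₋₂=0, q₋₁=0, q₋₂=1):
  k=0: a=3, p=3, q=1
  k=1: a=1, p=4, q=1
  k=2: a=9, p=39, q=10
  k=3: a=8, p=316, q=81

316/81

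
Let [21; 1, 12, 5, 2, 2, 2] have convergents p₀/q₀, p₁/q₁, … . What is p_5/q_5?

Using pₖ = aₖpₖ₋₁ + pₖ₋₂, qₖ = aₖqₖ₋₁ + qₖ₋₂ (with p₋₁=1, p₋₂=0, q₋₁=0, q₋₂=1):
  k=0: a=21, p=21, q=1
  k=1: a=1, p=22, q=1
  k=2: a=12, p=285, q=13
  k=3: a=5, p=1447, q=66
  k=4: a=2, p=3179, q=145
  k=5: a=2, p=7805, q=356

7805/356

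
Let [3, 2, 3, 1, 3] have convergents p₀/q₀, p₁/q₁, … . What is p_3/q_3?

31/9

Using pₖ = aₖpₖ₋₁ + pₖ₋₂, qₖ = aₖqₖ₋₁ + qₖ₋₂ (with p₋₁=1, p₋₂=0, q₋₁=0, q₋₂=1):
  k=0: a=3, p=3, q=1
  k=1: a=2, p=7, q=2
  k=2: a=3, p=24, q=7
  k=3: a=1, p=31, q=9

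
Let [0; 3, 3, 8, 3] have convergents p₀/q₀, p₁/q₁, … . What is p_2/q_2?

3/10

Using pₖ = aₖpₖ₋₁ + pₖ₋₂, qₖ = aₖqₖ₋₁ + qₖ₋₂ (with p₋₁=1, p₋₂=0, q₋₁=0, q₋₂=1):
  k=0: a=0, p=0, q=1
  k=1: a=3, p=1, q=3
  k=2: a=3, p=3, q=10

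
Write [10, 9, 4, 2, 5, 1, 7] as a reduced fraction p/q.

Using pₖ = aₖpₖ₋₁ + pₖ₋₂ and qₖ = aₖqₖ₋₁ + qₖ₋₂:
  k=0: a=10, p=10, q=1
  k=1: a=9, p=91, q=9
  k=2: a=4, p=374, q=37
  k=3: a=2, p=839, q=83
  k=4: a=5, p=4569, q=452
  k=5: a=1, p=5408, q=535
  k=6: a=7, p=42425, q=4197

42425/4197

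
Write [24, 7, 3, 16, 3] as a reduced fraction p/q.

Fold from the inside: start with 3/1.
  16 + 1/3 = 49/3
  3 + 3/49 = 150/49
  7 + 49/150 = 1099/150
  24 + 150/1099 = 26526/1099

26526/1099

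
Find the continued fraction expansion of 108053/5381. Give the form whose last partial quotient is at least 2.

108053 = 20*5381 + 433
5381 = 12*433 + 185
433 = 2*185 + 63
185 = 2*63 + 59
63 = 1*59 + 4
59 = 14*4 + 3
4 = 1*3 + 1
3 = 3*1 + 0  (stop)
So 108053/5381 = [20; 12, 2, 2, 1, 14, 1, 3].

[20; 12, 2, 2, 1, 14, 1, 3]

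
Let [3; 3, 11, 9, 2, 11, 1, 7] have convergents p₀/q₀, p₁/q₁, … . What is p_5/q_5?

Using pₖ = aₖpₖ₋₁ + pₖ₋₂, qₖ = aₖqₖ₋₁ + qₖ₋₂ (with p₋₁=1, p₋₂=0, q₋₁=0, q₋₂=1):
  k=0: a=3, p=3, q=1
  k=1: a=3, p=10, q=3
  k=2: a=11, p=113, q=34
  k=3: a=9, p=1027, q=309
  k=4: a=2, p=2167, q=652
  k=5: a=11, p=24864, q=7481

24864/7481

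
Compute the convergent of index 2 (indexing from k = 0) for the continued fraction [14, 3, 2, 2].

Using pₖ = aₖpₖ₋₁ + pₖ₋₂, qₖ = aₖqₖ₋₁ + qₖ₋₂ (with p₋₁=1, p₋₂=0, q₋₁=0, q₋₂=1):
  k=0: a=14, p=14, q=1
  k=1: a=3, p=43, q=3
  k=2: a=2, p=100, q=7

100/7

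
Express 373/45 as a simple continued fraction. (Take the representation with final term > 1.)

373 = 8·45 + 13
45 = 3·13 + 6
13 = 2·6 + 1
6 = 6·1 + 0  (stop)
So 373/45 = [8; 3, 2, 6].

[8; 3, 2, 6]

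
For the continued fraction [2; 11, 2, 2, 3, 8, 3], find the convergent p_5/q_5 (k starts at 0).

Using pₖ = aₖpₖ₋₁ + pₖ₋₂, qₖ = aₖqₖ₋₁ + qₖ₋₂ (with p₋₁=1, p₋₂=0, q₋₁=0, q₋₂=1):
  k=0: a=2, p=2, q=1
  k=1: a=11, p=23, q=11
  k=2: a=2, p=48, q=23
  k=3: a=2, p=119, q=57
  k=4: a=3, p=405, q=194
  k=5: a=8, p=3359, q=1609

3359/1609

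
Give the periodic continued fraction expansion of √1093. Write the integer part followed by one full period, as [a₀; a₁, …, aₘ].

a₀ = ⌊√1093⌋ = 33.
With m₀=0, d₀=1 and mₖ₊₁ = dₖaₖ − mₖ, dₖ₊₁ = (n − mₖ₊₁²)/dₖ, aₖ₊₁ = ⌊(a₀+mₖ₊₁)/dₖ₊₁⌋:
  k=1: m=33, d=4, a=16
  k=2: m=31, d=33, a=1
  k=3: m=2, d=33, a=1
  k=4: m=31, d=4, a=16
  k=5: m=33, d=1, a=66
d=1 and a=2a₀=66 at k=5, so the next step gives (m, d) = (33, 4) again — its k=1 value — and the period has length 5.

[33; 16, 1, 1, 16, 66]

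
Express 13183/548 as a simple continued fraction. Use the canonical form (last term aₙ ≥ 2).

13183 = 24·548 + 31
548 = 17·31 + 21
31 = 1·21 + 10
21 = 2·10 + 1
10 = 10·1 + 0  (stop)
So 13183/548 = [24; 17, 1, 2, 10].

[24; 17, 1, 2, 10]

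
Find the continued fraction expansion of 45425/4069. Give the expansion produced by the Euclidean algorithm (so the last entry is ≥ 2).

45425 = 11×4069 + 666
4069 = 6×666 + 73
666 = 9×73 + 9
73 = 8×9 + 1
9 = 9×1 + 0  (stop)
So 45425/4069 = [11; 6, 9, 8, 9].

[11; 6, 9, 8, 9]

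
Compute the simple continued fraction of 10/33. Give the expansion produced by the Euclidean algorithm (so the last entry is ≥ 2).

10 = 0×33 + 10
33 = 3×10 + 3
10 = 3×3 + 1
3 = 3×1 + 0  (stop)
So 10/33 = [0; 3, 3, 3].

[0; 3, 3, 3]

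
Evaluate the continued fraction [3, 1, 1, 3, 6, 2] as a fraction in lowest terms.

Using pₖ = aₖpₖ₋₁ + pₖ₋₂ and qₖ = aₖqₖ₋₁ + qₖ₋₂:
  k=0: a=3, p=3, q=1
  k=1: a=1, p=4, q=1
  k=2: a=1, p=7, q=2
  k=3: a=3, p=25, q=7
  k=4: a=6, p=157, q=44
  k=5: a=2, p=339, q=95

339/95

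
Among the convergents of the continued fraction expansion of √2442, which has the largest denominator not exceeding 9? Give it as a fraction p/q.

√2442 = [49; 2, 2, 2, 98, …] (period length 4).
Convergents:
  p_0/q_0 = 49/1
  p_1/q_1 = 99/2
  p_2/q_2 = 247/5
  p_3/q_3 = 593/12
q_2 = 5 ≤ 9 < 12 = q_3, so the answer is 247/5.

247/5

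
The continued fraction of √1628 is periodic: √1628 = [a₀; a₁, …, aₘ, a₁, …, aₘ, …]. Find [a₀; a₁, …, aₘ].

[40; 2, 1, 6, 1, 2, 80]

a₀ = ⌊√1628⌋ = 40.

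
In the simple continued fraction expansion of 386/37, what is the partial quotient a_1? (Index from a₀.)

386 = 10·37 + 16   →  a_0 = 10
37 = 2·16 + 5   →  a_1 = 2

2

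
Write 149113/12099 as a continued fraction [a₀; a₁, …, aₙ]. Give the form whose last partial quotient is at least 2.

[12; 3, 12, 8, 1, 3, 9]

149113 = 12×12099 + 3925
12099 = 3×3925 + 324
3925 = 12×324 + 37
324 = 8×37 + 28
37 = 1×28 + 9
28 = 3×9 + 1
9 = 9×1 + 0  (stop)
So 149113/12099 = [12; 3, 12, 8, 1, 3, 9].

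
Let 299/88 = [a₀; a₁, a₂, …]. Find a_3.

1

299 = 3·88 + 35   →  a_0 = 3
88 = 2·35 + 18   →  a_1 = 2
35 = 1·18 + 17   →  a_2 = 1
18 = 1·17 + 1   →  a_3 = 1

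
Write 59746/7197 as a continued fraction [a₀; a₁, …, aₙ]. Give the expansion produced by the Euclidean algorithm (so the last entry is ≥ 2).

59746 = 8*7197 + 2170
7197 = 3*2170 + 687
2170 = 3*687 + 109
687 = 6*109 + 33
109 = 3*33 + 10
33 = 3*10 + 3
10 = 3*3 + 1
3 = 3*1 + 0  (stop)
So 59746/7197 = [8; 3, 3, 6, 3, 3, 3, 3].

[8; 3, 3, 6, 3, 3, 3, 3]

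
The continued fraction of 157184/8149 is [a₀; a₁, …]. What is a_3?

157184 = 19·8149 + 2353   →  a_0 = 19
8149 = 3·2353 + 1090   →  a_1 = 3
2353 = 2·1090 + 173   →  a_2 = 2
1090 = 6·173 + 52   →  a_3 = 6

6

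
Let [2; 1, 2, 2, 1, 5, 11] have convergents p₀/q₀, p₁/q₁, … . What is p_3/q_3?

Using pₖ = aₖpₖ₋₁ + pₖ₋₂, qₖ = aₖqₖ₋₁ + qₖ₋₂ (with p₋₁=1, p₋₂=0, q₋₁=0, q₋₂=1):
  k=0: a=2, p=2, q=1
  k=1: a=1, p=3, q=1
  k=2: a=2, p=8, q=3
  k=3: a=2, p=19, q=7

19/7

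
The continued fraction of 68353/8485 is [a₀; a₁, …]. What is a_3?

15

68353 = 8·8485 + 473   →  a_0 = 8
8485 = 17·473 + 444   →  a_1 = 17
473 = 1·444 + 29   →  a_2 = 1
444 = 15·29 + 9   →  a_3 = 15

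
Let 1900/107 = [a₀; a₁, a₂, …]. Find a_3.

8

1900 = 17·107 + 81   →  a_0 = 17
107 = 1·81 + 26   →  a_1 = 1
81 = 3·26 + 3   →  a_2 = 3
26 = 8·3 + 2   →  a_3 = 8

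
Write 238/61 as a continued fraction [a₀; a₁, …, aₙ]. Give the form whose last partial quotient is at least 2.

238 = 3×61 + 55
61 = 1×55 + 6
55 = 9×6 + 1
6 = 6×1 + 0  (stop)
So 238/61 = [3; 1, 9, 6].

[3; 1, 9, 6]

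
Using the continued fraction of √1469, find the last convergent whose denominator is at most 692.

√1469 = [38; 3, 18, 1, 4, 1, 18, 3, 76, …] (period length 8).
Convergents:
  p_0/q_0 = 38/1
  p_1/q_1 = 115/3
  p_2/q_2 = 2108/55
  p_3/q_3 = 2223/58
  p_4/q_4 = 11000/287
  p_5/q_5 = 13223/345
  p_6/q_6 = 249014/6497
q_5 = 345 ≤ 692 < 6497 = q_6, so the answer is 13223/345.

13223/345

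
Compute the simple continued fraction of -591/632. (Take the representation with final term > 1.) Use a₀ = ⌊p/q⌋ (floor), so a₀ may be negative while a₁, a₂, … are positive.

[-1; 15, 2, 2, 2, 3]

-591 = -1*632 + 41
632 = 15*41 + 17
41 = 2*17 + 7
17 = 2*7 + 3
7 = 2*3 + 1
3 = 3*1 + 0  (stop)
So -591/632 = [-1; 15, 2, 2, 2, 3].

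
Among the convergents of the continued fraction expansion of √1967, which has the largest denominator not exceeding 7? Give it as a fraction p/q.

√1967 = [44; 2, 1, 5, 1, 2, 88, …] (period length 6).
Convergents:
  p_0/q_0 = 44/1
  p_1/q_1 = 89/2
  p_2/q_2 = 133/3
  p_3/q_3 = 754/17
q_2 = 3 ≤ 7 < 17 = q_3, so the answer is 133/3.

133/3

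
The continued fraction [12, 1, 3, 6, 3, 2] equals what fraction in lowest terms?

Using pₖ = aₖpₖ₋₁ + pₖ₋₂ and qₖ = aₖqₖ₋₁ + qₖ₋₂:
  k=0: a=12, p=12, q=1
  k=1: a=1, p=13, q=1
  k=2: a=3, p=51, q=4
  k=3: a=6, p=319, q=25
  k=4: a=3, p=1008, q=79
  k=5: a=2, p=2335, q=183

2335/183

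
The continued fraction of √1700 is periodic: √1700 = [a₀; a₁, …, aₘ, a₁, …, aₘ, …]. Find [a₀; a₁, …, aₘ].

[41; 4, 3, 20, 3, 4, 82]

a₀ = ⌊√1700⌋ = 41.
With m₀=0, d₀=1 and mₖ₊₁ = dₖaₖ − mₖ, dₖ₊₁ = (n − mₖ₊₁²)/dₖ, aₖ₊₁ = ⌊(a₀+mₖ₊₁)/dₖ₊₁⌋:
  k=1: m=41, d=19, a=4
  k=2: m=35, d=25, a=3
  k=3: m=40, d=4, a=20
  k=4: m=40, d=25, a=3
  k=5: m=35, d=19, a=4
  k=6: m=41, d=1, a=82
d=1 and a=2a₀=82 at k=6, so the next step gives (m, d) = (41, 19) again — its k=1 value — and the period has length 6.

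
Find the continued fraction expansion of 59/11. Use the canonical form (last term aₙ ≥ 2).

59 = 5·11 + 4
11 = 2·4 + 3
4 = 1·3 + 1
3 = 3·1 + 0  (stop)
So 59/11 = [5; 2, 1, 3].

[5; 2, 1, 3]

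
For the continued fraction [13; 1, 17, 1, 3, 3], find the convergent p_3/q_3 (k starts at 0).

Using pₖ = aₖpₖ₋₁ + pₖ₋₂, qₖ = aₖqₖ₋₁ + qₖ₋₂ (with p₋₁=1, p₋₂=0, q₋₁=0, q₋₂=1):
  k=0: a=13, p=13, q=1
  k=1: a=1, p=14, q=1
  k=2: a=17, p=251, q=18
  k=3: a=1, p=265, q=19

265/19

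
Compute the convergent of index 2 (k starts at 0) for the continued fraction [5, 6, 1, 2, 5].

36/7

Using pₖ = aₖpₖ₋₁ + pₖ₋₂, qₖ = aₖqₖ₋₁ + qₖ₋₂ (with p₋₁=1, p₋₂=0, q₋₁=0, q₋₂=1):
  k=0: a=5, p=5, q=1
  k=1: a=6, p=31, q=6
  k=2: a=1, p=36, q=7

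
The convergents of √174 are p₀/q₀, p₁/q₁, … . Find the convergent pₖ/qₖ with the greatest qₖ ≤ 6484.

38003/2881

√174 = [13; 5, 4, 5, 26, …] (period length 4).
Convergents:
  p_0/q_0 = 13/1
  p_1/q_1 = 66/5
  p_2/q_2 = 277/21
  p_3/q_3 = 1451/110
  p_4/q_4 = 38003/2881
  p_5/q_5 = 191466/14515
q_4 = 2881 ≤ 6484 < 14515 = q_5, so the answer is 38003/2881.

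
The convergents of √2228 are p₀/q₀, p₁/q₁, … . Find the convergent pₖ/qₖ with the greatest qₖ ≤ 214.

5617/119

√2228 = [47; 4, 1, 22, 1, 4, 94, …] (period length 6).
Convergents:
  p_0/q_0 = 47/1
  p_1/q_1 = 189/4
  p_2/q_2 = 236/5
  p_3/q_3 = 5381/114
  p_4/q_4 = 5617/119
  p_5/q_5 = 27849/590
q_4 = 119 ≤ 214 < 590 = q_5, so the answer is 5617/119.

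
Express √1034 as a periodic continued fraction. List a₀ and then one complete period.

a₀ = ⌊√1034⌋ = 32.
With m₀=0, d₀=1 and mₖ₊₁ = dₖaₖ − mₖ, dₖ₊₁ = (n − mₖ₊₁²)/dₖ, aₖ₊₁ = ⌊(a₀+mₖ₊₁)/dₖ₊₁⌋:
  k=1: m=32, d=10, a=6
  k=2: m=28, d=25, a=2
  k=3: m=22, d=22, a=2
  k=4: m=22, d=25, a=2
  k=5: m=28, d=10, a=6
  k=6: m=32, d=1, a=64
d=1 and a=2a₀=64 at k=6, so the next step gives (m, d) = (32, 10) again — its k=1 value — and the period has length 6.

[32; 6, 2, 2, 2, 6, 64]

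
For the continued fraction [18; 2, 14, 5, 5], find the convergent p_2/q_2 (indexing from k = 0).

Using pₖ = aₖpₖ₋₁ + pₖ₋₂, qₖ = aₖqₖ₋₁ + qₖ₋₂ (with p₋₁=1, p₋₂=0, q₋₁=0, q₋₂=1):
  k=0: a=18, p=18, q=1
  k=1: a=2, p=37, q=2
  k=2: a=14, p=536, q=29

536/29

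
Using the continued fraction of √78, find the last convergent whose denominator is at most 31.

√78 = [8; 1, 4, 1, 16, …] (period length 4).
Convergents:
  p_0/q_0 = 8/1
  p_1/q_1 = 9/1
  p_2/q_2 = 44/5
  p_3/q_3 = 53/6
  p_4/q_4 = 892/101
q_3 = 6 ≤ 31 < 101 = q_4, so the answer is 53/6.

53/6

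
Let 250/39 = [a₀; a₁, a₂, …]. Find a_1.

2

250 = 6·39 + 16   →  a_0 = 6
39 = 2·16 + 7   →  a_1 = 2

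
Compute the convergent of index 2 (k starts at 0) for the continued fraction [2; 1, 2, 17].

Using pₖ = aₖpₖ₋₁ + pₖ₋₂, qₖ = aₖqₖ₋₁ + qₖ₋₂ (with p₋₁=1, p₋₂=0, q₋₁=0, q₋₂=1):
  k=0: a=2, p=2, q=1
  k=1: a=1, p=3, q=1
  k=2: a=2, p=8, q=3

8/3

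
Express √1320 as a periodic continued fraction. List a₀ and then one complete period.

a₀ = ⌊√1320⌋ = 36.
With m₀=0, d₀=1 and mₖ₊₁ = dₖaₖ − mₖ, dₖ₊₁ = (n − mₖ₊₁²)/dₖ, aₖ₊₁ = ⌊(a₀+mₖ₊₁)/dₖ₊₁⌋:
  k=1: m=36, d=24, a=3
  k=2: m=36, d=1, a=72
d=1 and a=2a₀=72 at k=2, so the next step gives (m, d) = (36, 24) again — its k=1 value — and the period has length 2.

[36; 3, 72]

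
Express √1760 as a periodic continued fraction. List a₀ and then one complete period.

a₀ = ⌊√1760⌋ = 41.
With m₀=0, d₀=1 and mₖ₊₁ = dₖaₖ − mₖ, dₖ₊₁ = (n − mₖ₊₁²)/dₖ, aₖ₊₁ = ⌊(a₀+mₖ₊₁)/dₖ₊₁⌋:
  k=1: m=41, d=79, a=1
  k=2: m=38, d=4, a=19
  k=3: m=38, d=79, a=1
  k=4: m=41, d=1, a=82
d=1 and a=2a₀=82 at k=4, so the next step gives (m, d) = (41, 79) again — its k=1 value — and the period has length 4.

[41; 1, 19, 1, 82]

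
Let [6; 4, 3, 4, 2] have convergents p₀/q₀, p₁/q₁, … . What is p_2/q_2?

81/13

Using pₖ = aₖpₖ₋₁ + pₖ₋₂, qₖ = aₖqₖ₋₁ + qₖ₋₂ (with p₋₁=1, p₋₂=0, q₋₁=0, q₋₂=1):
  k=0: a=6, p=6, q=1
  k=1: a=4, p=25, q=4
  k=2: a=3, p=81, q=13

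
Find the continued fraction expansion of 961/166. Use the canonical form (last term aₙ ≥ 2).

[5; 1, 3, 1, 2, 1, 8]

961 = 5*166 + 131
166 = 1*131 + 35
131 = 3*35 + 26
35 = 1*26 + 9
26 = 2*9 + 8
9 = 1*8 + 1
8 = 8*1 + 0  (stop)
So 961/166 = [5; 1, 3, 1, 2, 1, 8].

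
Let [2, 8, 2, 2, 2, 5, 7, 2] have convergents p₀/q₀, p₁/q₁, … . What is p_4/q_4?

Using pₖ = aₖpₖ₋₁ + pₖ₋₂, qₖ = aₖqₖ₋₁ + qₖ₋₂ (with p₋₁=1, p₋₂=0, q₋₁=0, q₋₂=1):
  k=0: a=2, p=2, q=1
  k=1: a=8, p=17, q=8
  k=2: a=2, p=36, q=17
  k=3: a=2, p=89, q=42
  k=4: a=2, p=214, q=101

214/101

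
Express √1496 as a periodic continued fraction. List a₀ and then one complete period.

[38; 1, 2, 9, 2, 1, 76]

a₀ = ⌊√1496⌋ = 38.
With m₀=0, d₀=1 and mₖ₊₁ = dₖaₖ − mₖ, dₖ₊₁ = (n − mₖ₊₁²)/dₖ, aₖ₊₁ = ⌊(a₀+mₖ₊₁)/dₖ₊₁⌋:
  k=1: m=38, d=52, a=1
  k=2: m=14, d=25, a=2
  k=3: m=36, d=8, a=9
  k=4: m=36, d=25, a=2
  k=5: m=14, d=52, a=1
  k=6: m=38, d=1, a=76
d=1 and a=2a₀=76 at k=6, so the next step gives (m, d) = (38, 52) again — its k=1 value — and the period has length 6.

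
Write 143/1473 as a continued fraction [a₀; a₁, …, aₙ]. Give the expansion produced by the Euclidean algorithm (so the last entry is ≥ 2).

143 = 0*1473 + 143
1473 = 10*143 + 43
143 = 3*43 + 14
43 = 3*14 + 1
14 = 14*1 + 0  (stop)
So 143/1473 = [0; 10, 3, 3, 14].

[0; 10, 3, 3, 14]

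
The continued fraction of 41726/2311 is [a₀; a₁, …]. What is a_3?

3

41726 = 18·2311 + 128   →  a_0 = 18
2311 = 18·128 + 7   →  a_1 = 18
128 = 18·7 + 2   →  a_2 = 18
7 = 3·2 + 1   →  a_3 = 3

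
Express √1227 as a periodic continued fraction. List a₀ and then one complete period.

a₀ = ⌊√1227⌋ = 35.
With m₀=0, d₀=1 and mₖ₊₁ = dₖaₖ − mₖ, dₖ₊₁ = (n − mₖ₊₁²)/dₖ, aₖ₊₁ = ⌊(a₀+mₖ₊₁)/dₖ₊₁⌋:
  k=1: m=35, d=2, a=35
  k=2: m=35, d=1, a=70
d=1 and a=2a₀=70 at k=2, so the next step gives (m, d) = (35, 2) again — its k=1 value — and the period has length 2.

[35; 35, 70]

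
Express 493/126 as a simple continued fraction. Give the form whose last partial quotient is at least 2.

493 = 3·126 + 115
126 = 1·115 + 11
115 = 10·11 + 5
11 = 2·5 + 1
5 = 5·1 + 0  (stop)
So 493/126 = [3; 1, 10, 2, 5].

[3; 1, 10, 2, 5]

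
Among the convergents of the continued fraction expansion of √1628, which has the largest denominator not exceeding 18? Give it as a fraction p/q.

√1628 = [40; 2, 1, 6, 1, 2, 80, …] (period length 6).
Convergents:
  p_0/q_0 = 40/1
  p_1/q_1 = 81/2
  p_2/q_2 = 121/3
  p_3/q_3 = 807/20
q_2 = 3 ≤ 18 < 20 = q_3, so the answer is 121/3.

121/3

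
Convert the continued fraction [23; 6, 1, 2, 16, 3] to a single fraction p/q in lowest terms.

23173/1001

Fold from the inside: start with 3/1.
  16 + 1/3 = 49/3
  2 + 3/49 = 101/49
  1 + 49/101 = 150/101
  6 + 101/150 = 1001/150
  23 + 150/1001 = 23173/1001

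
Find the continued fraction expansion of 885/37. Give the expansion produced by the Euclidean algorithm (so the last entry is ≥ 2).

[23; 1, 11, 3]

885 = 23·37 + 34
37 = 1·34 + 3
34 = 11·3 + 1
3 = 3·1 + 0  (stop)
So 885/37 = [23; 1, 11, 3].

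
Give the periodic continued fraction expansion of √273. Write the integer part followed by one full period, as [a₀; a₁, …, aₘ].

[16; 1, 1, 10, 1, 1, 32]

a₀ = ⌊√273⌋ = 16.
With m₀=0, d₀=1 and mₖ₊₁ = dₖaₖ − mₖ, dₖ₊₁ = (n − mₖ₊₁²)/dₖ, aₖ₊₁ = ⌊(a₀+mₖ₊₁)/dₖ₊₁⌋:
  k=1: m=16, d=17, a=1
  k=2: m=1, d=16, a=1
  k=3: m=15, d=3, a=10
  k=4: m=15, d=16, a=1
  k=5: m=1, d=17, a=1
  k=6: m=16, d=1, a=32
d=1 and a=2a₀=32 at k=6, so the next step gives (m, d) = (16, 17) again — its k=1 value — and the period has length 6.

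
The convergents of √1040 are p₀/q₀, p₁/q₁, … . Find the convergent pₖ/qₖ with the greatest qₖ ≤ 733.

8288/257

√1040 = [32; 4, 64, …] (period length 2).
Convergents:
  p_0/q_0 = 32/1
  p_1/q_1 = 129/4
  p_2/q_2 = 8288/257
  p_3/q_3 = 33281/1032
q_2 = 257 ≤ 733 < 1032 = q_3, so the answer is 8288/257.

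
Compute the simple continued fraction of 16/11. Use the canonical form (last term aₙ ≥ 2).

16 = 1×11 + 5
11 = 2×5 + 1
5 = 5×1 + 0  (stop)
So 16/11 = [1; 2, 5].

[1; 2, 5]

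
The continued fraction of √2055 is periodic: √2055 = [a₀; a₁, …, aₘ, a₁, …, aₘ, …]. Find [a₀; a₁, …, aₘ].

a₀ = ⌊√2055⌋ = 45.

[45; 3, 90]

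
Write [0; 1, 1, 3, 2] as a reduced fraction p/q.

9/16

Using pₖ = aₖpₖ₋₁ + pₖ₋₂ and qₖ = aₖqₖ₋₁ + qₖ₋₂:
  k=0: a=0, p=0, q=1
  k=1: a=1, p=1, q=1
  k=2: a=1, p=1, q=2
  k=3: a=3, p=4, q=7
  k=4: a=2, p=9, q=16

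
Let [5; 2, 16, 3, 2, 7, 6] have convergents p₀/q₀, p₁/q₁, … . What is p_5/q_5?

Using pₖ = aₖpₖ₋₁ + pₖ₋₂, qₖ = aₖqₖ₋₁ + qₖ₋₂ (with p₋₁=1, p₋₂=0, q₋₁=0, q₋₂=1):
  k=0: a=5, p=5, q=1
  k=1: a=2, p=11, q=2
  k=2: a=16, p=181, q=33
  k=3: a=3, p=554, q=101
  k=4: a=2, p=1289, q=235
  k=5: a=7, p=9577, q=1746

9577/1746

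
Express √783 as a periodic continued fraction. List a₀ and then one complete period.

a₀ = ⌊√783⌋ = 27.
With m₀=0, d₀=1 and mₖ₊₁ = dₖaₖ − mₖ, dₖ₊₁ = (n − mₖ₊₁²)/dₖ, aₖ₊₁ = ⌊(a₀+mₖ₊₁)/dₖ₊₁⌋:
  k=1: m=27, d=54, a=1
  k=2: m=27, d=1, a=54
d=1 and a=2a₀=54 at k=2, so the next step gives (m, d) = (27, 54) again — its k=1 value — and the period has length 2.

[27; 1, 54]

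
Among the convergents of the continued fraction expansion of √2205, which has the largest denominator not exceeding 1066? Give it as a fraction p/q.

49634/1057

√2205 = [46; 1, 22, 2, 22, 1, 92, …] (period length 6).
Convergents:
  p_0/q_0 = 46/1
  p_1/q_1 = 47/1
  p_2/q_2 = 1080/23
  p_3/q_3 = 2207/47
  p_4/q_4 = 49634/1057
  p_5/q_5 = 51841/1104
q_4 = 1057 ≤ 1066 < 1104 = q_5, so the answer is 49634/1057.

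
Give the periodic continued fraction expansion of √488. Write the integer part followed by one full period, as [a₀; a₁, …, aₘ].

a₀ = ⌊√488⌋ = 22.
With m₀=0, d₀=1 and mₖ₊₁ = dₖaₖ − mₖ, dₖ₊₁ = (n − mₖ₊₁²)/dₖ, aₖ₊₁ = ⌊(a₀+mₖ₊₁)/dₖ₊₁⌋:
  k=1: m=22, d=4, a=11
  k=2: m=22, d=1, a=44
d=1 and a=2a₀=44 at k=2, so the next step gives (m, d) = (22, 4) again — its k=1 value — and the period has length 2.

[22; 11, 44]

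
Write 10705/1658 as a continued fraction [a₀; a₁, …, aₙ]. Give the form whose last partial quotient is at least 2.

10705 = 6·1658 + 757
1658 = 2·757 + 144
757 = 5·144 + 37
144 = 3·37 + 33
37 = 1·33 + 4
33 = 8·4 + 1
4 = 4·1 + 0  (stop)
So 10705/1658 = [6; 2, 5, 3, 1, 8, 4].

[6; 2, 5, 3, 1, 8, 4]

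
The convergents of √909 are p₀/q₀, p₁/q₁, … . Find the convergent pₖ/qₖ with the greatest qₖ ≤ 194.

√909 = [30; 6, 1, 2, 6, 2, 1, 6, 60, …] (period length 8).
Convergents:
  p_0/q_0 = 30/1
  p_1/q_1 = 181/6
  p_2/q_2 = 211/7
  p_3/q_3 = 603/20
  p_4/q_4 = 3829/127
  p_5/q_5 = 8261/274
q_4 = 127 ≤ 194 < 274 = q_5, so the answer is 3829/127.

3829/127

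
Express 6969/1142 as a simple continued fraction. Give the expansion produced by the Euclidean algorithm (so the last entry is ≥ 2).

6969 = 6*1142 + 117
1142 = 9*117 + 89
117 = 1*89 + 28
89 = 3*28 + 5
28 = 5*5 + 3
5 = 1*3 + 2
3 = 1*2 + 1
2 = 2*1 + 0  (stop)
So 6969/1142 = [6; 9, 1, 3, 5, 1, 1, 2].

[6; 9, 1, 3, 5, 1, 1, 2]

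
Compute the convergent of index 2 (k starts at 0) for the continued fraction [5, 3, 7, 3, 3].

117/22

Using pₖ = aₖpₖ₋₁ + pₖ₋₂, qₖ = aₖqₖ₋₁ + qₖ₋₂ (with p₋₁=1, p₋₂=0, q₋₁=0, q₋₂=1):
  k=0: a=5, p=5, q=1
  k=1: a=3, p=16, q=3
  k=2: a=7, p=117, q=22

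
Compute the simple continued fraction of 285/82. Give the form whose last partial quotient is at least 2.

[3; 2, 9, 1, 3]

285 = 3·82 + 39
82 = 2·39 + 4
39 = 9·4 + 3
4 = 1·3 + 1
3 = 3·1 + 0  (stop)
So 285/82 = [3; 2, 9, 1, 3].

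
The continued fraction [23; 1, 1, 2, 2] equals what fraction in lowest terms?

283/12

Using pₖ = aₖpₖ₋₁ + pₖ₋₂ and qₖ = aₖqₖ₋₁ + qₖ₋₂:
  k=0: a=23, p=23, q=1
  k=1: a=1, p=24, q=1
  k=2: a=1, p=47, q=2
  k=3: a=2, p=118, q=5
  k=4: a=2, p=283, q=12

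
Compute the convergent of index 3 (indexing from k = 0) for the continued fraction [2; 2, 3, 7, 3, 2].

Using pₖ = aₖpₖ₋₁ + pₖ₋₂, qₖ = aₖqₖ₋₁ + qₖ₋₂ (with p₋₁=1, p₋₂=0, q₋₁=0, q₋₂=1):
  k=0: a=2, p=2, q=1
  k=1: a=2, p=5, q=2
  k=2: a=3, p=17, q=7
  k=3: a=7, p=124, q=51

124/51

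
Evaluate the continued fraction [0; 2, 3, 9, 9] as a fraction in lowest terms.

255/592

Using pₖ = aₖpₖ₋₁ + pₖ₋₂ and qₖ = aₖqₖ₋₁ + qₖ₋₂:
  k=0: a=0, p=0, q=1
  k=1: a=2, p=1, q=2
  k=2: a=3, p=3, q=7
  k=3: a=9, p=28, q=65
  k=4: a=9, p=255, q=592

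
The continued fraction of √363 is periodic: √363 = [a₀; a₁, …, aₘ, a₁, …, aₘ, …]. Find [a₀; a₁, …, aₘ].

a₀ = ⌊√363⌋ = 19.
With m₀=0, d₀=1 and mₖ₊₁ = dₖaₖ − mₖ, dₖ₊₁ = (n − mₖ₊₁²)/dₖ, aₖ₊₁ = ⌊(a₀+mₖ₊₁)/dₖ₊₁⌋:
  k=1: m=19, d=2, a=19
  k=2: m=19, d=1, a=38
d=1 and a=2a₀=38 at k=2, so the next step gives (m, d) = (19, 2) again — its k=1 value — and the period has length 2.

[19; 19, 38]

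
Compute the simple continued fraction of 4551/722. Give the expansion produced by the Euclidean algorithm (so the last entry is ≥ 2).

4551 = 6×722 + 219
722 = 3×219 + 65
219 = 3×65 + 24
65 = 2×24 + 17
24 = 1×17 + 7
17 = 2×7 + 3
7 = 2×3 + 1
3 = 3×1 + 0  (stop)
So 4551/722 = [6; 3, 3, 2, 1, 2, 2, 3].

[6; 3, 3, 2, 1, 2, 2, 3]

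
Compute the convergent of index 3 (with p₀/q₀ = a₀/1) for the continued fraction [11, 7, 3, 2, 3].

568/51

Using pₖ = aₖpₖ₋₁ + pₖ₋₂, qₖ = aₖqₖ₋₁ + qₖ₋₂ (with p₋₁=1, p₋₂=0, q₋₁=0, q₋₂=1):
  k=0: a=11, p=11, q=1
  k=1: a=7, p=78, q=7
  k=2: a=3, p=245, q=22
  k=3: a=2, p=568, q=51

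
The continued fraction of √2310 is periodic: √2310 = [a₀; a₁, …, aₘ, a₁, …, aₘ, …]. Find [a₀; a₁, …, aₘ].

[48; 16, 96]

a₀ = ⌊√2310⌋ = 48.
With m₀=0, d₀=1 and mₖ₊₁ = dₖaₖ − mₖ, dₖ₊₁ = (n − mₖ₊₁²)/dₖ, aₖ₊₁ = ⌊(a₀+mₖ₊₁)/dₖ₊₁⌋:
  k=1: m=48, d=6, a=16
  k=2: m=48, d=1, a=96
d=1 and a=2a₀=96 at k=2, so the next step gives (m, d) = (48, 6) again — its k=1 value — and the period has length 2.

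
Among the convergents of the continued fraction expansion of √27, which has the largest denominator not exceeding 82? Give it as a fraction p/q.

265/51

√27 = [5; 5, 10, …] (period length 2).
Convergents:
  p_0/q_0 = 5/1
  p_1/q_1 = 26/5
  p_2/q_2 = 265/51
  p_3/q_3 = 1351/260
q_2 = 51 ≤ 82 < 260 = q_3, so the answer is 265/51.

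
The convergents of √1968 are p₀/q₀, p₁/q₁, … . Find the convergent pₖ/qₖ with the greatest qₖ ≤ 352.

√1968 = [44; 2, 1, 3, 5, 3, 1, 2, 88, …] (period length 8).
Convergents:
  p_0/q_0 = 44/1
  p_1/q_1 = 89/2
  p_2/q_2 = 133/3
  p_3/q_3 = 488/11
  p_4/q_4 = 2573/58
  p_5/q_5 = 8207/185
  p_6/q_6 = 10780/243
  p_7/q_7 = 29767/671
q_6 = 243 ≤ 352 < 671 = q_7, so the answer is 10780/243.

10780/243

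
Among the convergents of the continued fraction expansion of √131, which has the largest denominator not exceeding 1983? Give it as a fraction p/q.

10610/927

√131 = [11; 2, 4, 11, 4, 2, 22, …] (period length 6).
Convergents:
  p_0/q_0 = 11/1
  p_1/q_1 = 23/2
  p_2/q_2 = 103/9
  p_3/q_3 = 1156/101
  p_4/q_4 = 4727/413
  p_5/q_5 = 10610/927
  p_6/q_6 = 238147/20807
q_5 = 927 ≤ 1983 < 20807 = q_6, so the answer is 10610/927.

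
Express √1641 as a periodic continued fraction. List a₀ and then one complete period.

a₀ = ⌊√1641⌋ = 40.

[40; 1, 1, 26, 1, 1, 80]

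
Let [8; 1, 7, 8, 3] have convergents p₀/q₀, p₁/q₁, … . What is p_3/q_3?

577/65

Using pₖ = aₖpₖ₋₁ + pₖ₋₂, qₖ = aₖqₖ₋₁ + qₖ₋₂ (with p₋₁=1, p₋₂=0, q₋₁=0, q₋₂=1):
  k=0: a=8, p=8, q=1
  k=1: a=1, p=9, q=1
  k=2: a=7, p=71, q=8
  k=3: a=8, p=577, q=65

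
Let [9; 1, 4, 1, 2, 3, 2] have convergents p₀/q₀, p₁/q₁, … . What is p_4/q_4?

Using pₖ = aₖpₖ₋₁ + pₖ₋₂, qₖ = aₖqₖ₋₁ + qₖ₋₂ (with p₋₁=1, p₋₂=0, q₋₁=0, q₋₂=1):
  k=0: a=9, p=9, q=1
  k=1: a=1, p=10, q=1
  k=2: a=4, p=49, q=5
  k=3: a=1, p=59, q=6
  k=4: a=2, p=167, q=17

167/17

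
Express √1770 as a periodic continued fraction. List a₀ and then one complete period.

a₀ = ⌊√1770⌋ = 42.
With m₀=0, d₀=1 and mₖ₊₁ = dₖaₖ − mₖ, dₖ₊₁ = (n − mₖ₊₁²)/dₖ, aₖ₊₁ = ⌊(a₀+mₖ₊₁)/dₖ₊₁⌋:
  k=1: m=42, d=6, a=14
  k=2: m=42, d=1, a=84
d=1 and a=2a₀=84 at k=2, so the next step gives (m, d) = (42, 6) again — its k=1 value — and the period has length 2.

[42; 14, 84]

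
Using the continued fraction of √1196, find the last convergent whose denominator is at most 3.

√1196 = [34; 1, 1, 2, 1, 1, 68, …] (period length 6).
Convergents:
  p_0/q_0 = 34/1
  p_1/q_1 = 35/1
  p_2/q_2 = 69/2
  p_3/q_3 = 173/5
q_2 = 2 ≤ 3 < 5 = q_3, so the answer is 69/2.

69/2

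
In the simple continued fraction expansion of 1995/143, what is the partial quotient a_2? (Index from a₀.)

1995 = 13·143 + 136   →  a_0 = 13
143 = 1·136 + 7   →  a_1 = 1
136 = 19·7 + 3   →  a_2 = 19

19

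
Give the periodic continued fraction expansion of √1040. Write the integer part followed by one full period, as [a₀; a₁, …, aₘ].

a₀ = ⌊√1040⌋ = 32.
With m₀=0, d₀=1 and mₖ₊₁ = dₖaₖ − mₖ, dₖ₊₁ = (n − mₖ₊₁²)/dₖ, aₖ₊₁ = ⌊(a₀+mₖ₊₁)/dₖ₊₁⌋:
  k=1: m=32, d=16, a=4
  k=2: m=32, d=1, a=64
d=1 and a=2a₀=64 at k=2, so the next step gives (m, d) = (32, 16) again — its k=1 value — and the period has length 2.

[32; 4, 64]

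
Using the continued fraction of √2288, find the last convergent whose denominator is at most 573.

√2288 = [47; 1, 4, 1, 94, …] (period length 4).
Convergents:
  p_0/q_0 = 47/1
  p_1/q_1 = 48/1
  p_2/q_2 = 239/5
  p_3/q_3 = 287/6
  p_4/q_4 = 27217/569
  p_5/q_5 = 27504/575
q_4 = 569 ≤ 573 < 575 = q_5, so the answer is 27217/569.

27217/569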